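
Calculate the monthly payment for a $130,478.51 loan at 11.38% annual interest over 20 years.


Loan payment formula: PMT = PV × r / (1 − (1 + r)^(−n))
Monthly rate r = 0.1138/12 ≈ 0.00948333, n = 240 months
Denominator: 1 − (1 + 0.1138/12)^(−240) = 0.896199
PMT = $130,478.51 × (0.1138/12) / 0.896199
PMT = $1,380.69 per month

PMT = PV × r / (1-(1+r)^(-n)) = $1,380.69/month


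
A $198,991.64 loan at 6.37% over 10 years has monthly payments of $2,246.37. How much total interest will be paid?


Total paid over the life of the loan = PMT × n.
Total paid = $2,246.37 × 120 = $269,564.40
Total interest = total paid − principal = $269,564.40 − $198,991.64 = $70,572.76

Total interest = (PMT × n) - PV = $70,572.76


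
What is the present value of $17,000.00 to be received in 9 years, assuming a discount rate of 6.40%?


Present value formula: PV = FV / (1 + r)^t
PV = $17,000.00 / (1 + 0.064)^9
PV = $17,000.00 / 1.747731
PV = $9,726.90

PV = FV / (1 + r)^t = $9,726.90


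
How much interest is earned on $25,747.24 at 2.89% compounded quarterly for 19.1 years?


Compound interest earned = final amount − principal.
A = P(1 + r/n)^(nt) = $25,747.24 × (1 + 0.0289/4)^(4 × 19.1) = $44,626.73
Interest = A − P = $44,626.73 − $25,747.24 = $18,879.49

Interest = A - P = $18,879.49


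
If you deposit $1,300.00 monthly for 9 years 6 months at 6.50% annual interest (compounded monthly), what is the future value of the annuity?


Future value of an ordinary annuity: FV = PMT × ((1 + r)^n − 1) / r
Monthly rate r = 0.065/12 ≈ 0.00541667, n = 114
FV = $1,300.00 × ((1 + 0.065/12)^114 − 1) / (0.065/12)
FV = $1,300.00 × 157.144459
FV = $204,287.80

FV = PMT × ((1+r)^n - 1)/r = $204,287.80


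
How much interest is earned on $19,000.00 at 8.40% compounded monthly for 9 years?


Compound interest earned = final amount − principal.
A = P(1 + r/n)^(nt) = $19,000.00 × (1 + 0.084/12)^(12 × 9) = $40,358.63
Interest = A − P = $40,358.63 − $19,000.00 = $21,358.63

Interest = A - P = $21,358.63


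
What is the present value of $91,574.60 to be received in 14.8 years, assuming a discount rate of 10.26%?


Present value formula: PV = FV / (1 + r)^t
PV = $91,574.60 / (1 + 0.1026)^14.8
PV = $91,574.60 / 4.244106
PV = $21,576.89

PV = FV / (1 + r)^t = $21,576.89


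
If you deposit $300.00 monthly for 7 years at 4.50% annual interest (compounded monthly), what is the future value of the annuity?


Future value of an ordinary annuity: FV = PMT × ((1 + r)^n − 1) / r
Monthly rate r = 0.045/12 = 0.00375, n = 84
FV = $300.00 × ((1 + 0.045/12)^84 − 1) / (0.045/12)
FV = $300.00 × 98.520602
FV = $29,556.18

FV = PMT × ((1+r)^n - 1)/r = $29,556.18


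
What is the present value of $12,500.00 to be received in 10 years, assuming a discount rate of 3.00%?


Present value formula: PV = FV / (1 + r)^t
PV = $12,500.00 / (1 + 0.03)^10
PV = $12,500.00 / 1.3439164
PV = $9,301.17

PV = FV / (1 + r)^t = $9,301.17


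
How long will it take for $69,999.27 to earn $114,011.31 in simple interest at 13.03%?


Rearrange the simple interest formula for t:
I = P × r × t  ⇒  t = I / (P × r)
t = $114,011.31 / ($69,999.27 × 0.1303)
t = 12.5

t = I/(P×r) = 12.5 years


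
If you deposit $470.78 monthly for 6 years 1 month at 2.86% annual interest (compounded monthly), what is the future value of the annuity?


Future value of an ordinary annuity: FV = PMT × ((1 + r)^n − 1) / r
Monthly rate r = 0.0286/12 ≈ 0.00238333, n = 73
FV = $470.78 × ((1 + 0.0286/12)^73 − 1) / (0.0286/12)
FV = $470.78 × 79.631924
FV = $37,489.12

FV = PMT × ((1+r)^n - 1)/r = $37,489.12


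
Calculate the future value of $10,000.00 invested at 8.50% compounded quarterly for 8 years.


Compound interest formula: A = P(1 + r/n)^(nt)
A = $10,000.00 × (1 + 0.085/4)^(4 × 8)
Growth factor: (1 + 0.085/4)^32 = 1.959865
A = $10,000.00 × 1.959865
A = $19,598.65

A = P(1 + r/n)^(nt) = $19,598.65


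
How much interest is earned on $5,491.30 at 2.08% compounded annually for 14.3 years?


Compound interest earned = final amount − principal.
A = P(1 + r/n)^(nt) = $5,491.30 × (1 + 0.0208/1)^(1 × 14.3) = $7,371.00
Interest = A − P = $7,371.00 − $5,491.30 = $1,879.70

Interest = A - P = $1,879.70


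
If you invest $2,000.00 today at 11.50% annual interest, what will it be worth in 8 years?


Future value formula: FV = PV × (1 + r)^t
FV = $2,000.00 × (1 + 0.115)^8
FV = $2,000.00 × 2.388905
FV = $4,777.81

FV = PV × (1 + r)^t = $4,777.81


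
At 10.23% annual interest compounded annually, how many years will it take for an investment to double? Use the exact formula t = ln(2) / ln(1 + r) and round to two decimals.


Doubling condition: (1 + r)^t = 2
Take ln of both sides: t × ln(1 + r) = ln(2)
t = ln(2) / ln(1 + r)
t = 0.693147 / 0.097399
t = 7.12

t = ln(2) / ln(1 + r) = 7.12 years


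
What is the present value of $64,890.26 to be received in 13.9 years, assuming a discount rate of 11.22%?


Present value formula: PV = FV / (1 + r)^t
PV = $64,890.26 / (1 + 0.1122)^13.9
PV = $64,890.26 / 4.384723
PV = $14,799.17

PV = FV / (1 + r)^t = $14,799.17


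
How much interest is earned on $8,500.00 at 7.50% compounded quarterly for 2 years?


Compound interest earned = final amount − principal.
A = P(1 + r/n)^(nt) = $8,500.00 × (1 + 0.075/4)^(4 × 2) = $9,861.88
Interest = A − P = $9,861.88 − $8,500.00 = $1,361.88

Interest = A - P = $1,361.88


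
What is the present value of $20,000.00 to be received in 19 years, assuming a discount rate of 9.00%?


Present value formula: PV = FV / (1 + r)^t
PV = $20,000.00 / (1 + 0.09)^19
PV = $20,000.00 / 5.141661
PV = $3,889.79

PV = FV / (1 + r)^t = $3,889.79


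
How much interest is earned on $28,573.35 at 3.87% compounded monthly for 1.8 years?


Compound interest earned = final amount − principal.
A = P(1 + r/n)^(nt) = $28,573.35 × (1 + 0.0387/12)^(12 × 1.8) = $30,631.30
Interest = A − P = $30,631.30 − $28,573.35 = $2,057.95

Interest = A - P = $2,057.95


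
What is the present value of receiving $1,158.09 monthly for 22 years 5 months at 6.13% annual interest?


Present value of an ordinary annuity: PV = PMT × (1 − (1 + r)^(−n)) / r
Monthly rate r = 0.0613/12 ≈ 0.00510833, n = 269
PV = $1,158.09 × (1 − (1 + 0.0613/12)^(−269)) / (0.0613/12)
PV = $1,158.09 × 146.046965
PV = $169,135.53

PV = PMT × (1-(1+r)^(-n))/r = $169,135.53


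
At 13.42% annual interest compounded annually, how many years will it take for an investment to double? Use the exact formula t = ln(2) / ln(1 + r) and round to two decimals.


Doubling condition: (1 + r)^t = 2
Take ln of both sides: t × ln(1 + r) = ln(2)
t = ln(2) / ln(1 + r)
t = 0.693147 / 0.125928
t = 5.50

t = ln(2) / ln(1 + r) = 5.50 years


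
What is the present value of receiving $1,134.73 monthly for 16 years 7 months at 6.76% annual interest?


Present value of an ordinary annuity: PV = PMT × (1 − (1 + r)^(−n)) / r
Monthly rate r = 0.0676/12 ≈ 0.00563333, n = 199
PV = $1,134.73 × (1 − (1 + 0.0676/12)^(−199)) / (0.0676/12)
PV = $1,134.73 × 119.472822
PV = $135,569.40

PV = PMT × (1-(1+r)^(-n))/r = $135,569.40


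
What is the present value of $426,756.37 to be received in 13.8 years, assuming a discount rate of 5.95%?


Present value formula: PV = FV / (1 + r)^t
PV = $426,756.37 / (1 + 0.0595)^13.8
PV = $426,756.37 / 2.22020595
PV = $192,214.77

PV = FV / (1 + r)^t = $192,214.77


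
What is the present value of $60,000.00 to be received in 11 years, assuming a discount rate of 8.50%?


Present value formula: PV = FV / (1 + r)^t
PV = $60,000.00 / (1 + 0.085)^11
PV = $60,000.00 / 2.453167
PV = $24,458.18

PV = FV / (1 + r)^t = $24,458.18


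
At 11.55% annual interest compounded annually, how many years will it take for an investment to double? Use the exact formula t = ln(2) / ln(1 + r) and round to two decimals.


Doubling condition: (1 + r)^t = 2
Take ln of both sides: t × ln(1 + r) = ln(2)
t = ln(2) / ln(1 + r)
t = 0.693147 / 0.109303
t = 6.34

t = ln(2) / ln(1 + r) = 6.34 years


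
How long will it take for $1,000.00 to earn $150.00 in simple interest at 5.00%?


Rearrange the simple interest formula for t:
I = P × r × t  ⇒  t = I / (P × r)
t = $150.00 / ($1,000.00 × 0.05)
t = 3

t = I/(P×r) = 3 years


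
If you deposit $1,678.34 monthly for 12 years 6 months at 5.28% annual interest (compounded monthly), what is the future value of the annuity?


Future value of an ordinary annuity: FV = PMT × ((1 + r)^n − 1) / r
Monthly rate r = 0.0528/12 = 0.0044, n = 150
FV = $1,678.34 × ((1 + 0.0528/12)^150 − 1) / (0.0528/12)
FV = $1,678.34 × 211.816649
FV = $355,500.35

FV = PMT × ((1+r)^n - 1)/r = $355,500.35


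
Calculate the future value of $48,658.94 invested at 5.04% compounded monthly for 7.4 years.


Compound interest formula: A = P(1 + r/n)^(nt)
A = $48,658.94 × (1 + 0.0504/12)^(12 × 7.4)
Growth factor: (1 + 0.0504/12)^88.8 = 1.4508926
A = $48,658.94 × 1.4508926
A = $70,598.90

A = P(1 + r/n)^(nt) = $70,598.90


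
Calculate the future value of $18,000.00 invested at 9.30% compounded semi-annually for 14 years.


Compound interest formula: A = P(1 + r/n)^(nt)
A = $18,000.00 × (1 + 0.093/2)^(2 × 14)
Growth factor: (1 + 0.093/2)^28 = 3.570249
A = $18,000.00 × 3.570249
A = $64,264.48

A = P(1 + r/n)^(nt) = $64,264.48


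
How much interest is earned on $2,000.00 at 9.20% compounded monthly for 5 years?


Compound interest earned = final amount − principal.
A = P(1 + r/n)^(nt) = $2,000.00 × (1 + 0.092/12)^(12 × 5) = $3,162.59
Interest = A − P = $3,162.59 − $2,000.00 = $1,162.59

Interest = A - P = $1,162.59


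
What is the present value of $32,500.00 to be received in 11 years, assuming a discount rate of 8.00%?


Present value formula: PV = FV / (1 + r)^t
PV = $32,500.00 / (1 + 0.08)^11
PV = $32,500.00 / 2.331639
PV = $13,938.69

PV = FV / (1 + r)^t = $13,938.69


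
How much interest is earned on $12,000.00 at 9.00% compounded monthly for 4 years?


Compound interest earned = final amount − principal.
A = P(1 + r/n)^(nt) = $12,000.00 × (1 + 0.09/12)^(12 × 4) = $17,176.86
Interest = A − P = $17,176.86 − $12,000.00 = $5,176.86

Interest = A - P = $5,176.86


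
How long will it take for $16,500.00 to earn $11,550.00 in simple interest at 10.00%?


Rearrange the simple interest formula for t:
I = P × r × t  ⇒  t = I / (P × r)
t = $11,550.00 / ($16,500.00 × 0.1)
t = 7

t = I/(P×r) = 7 years


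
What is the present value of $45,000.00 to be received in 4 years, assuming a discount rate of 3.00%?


Present value formula: PV = FV / (1 + r)^t
PV = $45,000.00 / (1 + 0.03)^4
PV = $45,000.00 / 1.1255088
PV = $39,981.92

PV = FV / (1 + r)^t = $39,981.92


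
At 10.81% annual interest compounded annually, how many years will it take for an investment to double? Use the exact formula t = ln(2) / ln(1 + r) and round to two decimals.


Doubling condition: (1 + r)^t = 2
Take ln of both sides: t × ln(1 + r) = ln(2)
t = ln(2) / ln(1 + r)
t = 0.693147 / 0.102647
t = 6.75

t = ln(2) / ln(1 + r) = 6.75 years


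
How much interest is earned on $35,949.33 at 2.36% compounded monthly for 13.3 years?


Compound interest earned = final amount − principal.
A = P(1 + r/n)^(nt) = $35,949.33 × (1 + 0.0236/12)^(12 × 13.3) = $49,189.60
Interest = A − P = $49,189.60 − $35,949.33 = $13,240.27

Interest = A - P = $13,240.27


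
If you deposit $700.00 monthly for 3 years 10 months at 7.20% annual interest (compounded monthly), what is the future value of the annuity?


Future value of an ordinary annuity: FV = PMT × ((1 + r)^n − 1) / r
Monthly rate r = 0.072/12 = 0.006, n = 46
FV = $700.00 × ((1 + 0.072/12)^46 − 1) / (0.072/12)
FV = $700.00 × 52.793580
FV = $36,955.51

FV = PMT × ((1+r)^n - 1)/r = $36,955.51


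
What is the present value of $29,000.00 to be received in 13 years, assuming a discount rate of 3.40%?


Present value formula: PV = FV / (1 + r)^t
PV = $29,000.00 / (1 + 0.034)^13
PV = $29,000.00 / 1.5444256
PV = $18,777.21

PV = FV / (1 + r)^t = $18,777.21


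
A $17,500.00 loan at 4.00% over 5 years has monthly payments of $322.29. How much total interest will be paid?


Total paid over the life of the loan = PMT × n.
Total paid = $322.29 × 60 = $19,337.40
Total interest = total paid − principal = $19,337.40 − $17,500.00 = $1,837.40

Total interest = (PMT × n) - PV = $1,837.40


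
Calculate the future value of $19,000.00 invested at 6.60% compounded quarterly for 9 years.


Compound interest formula: A = P(1 + r/n)^(nt)
A = $19,000.00 × (1 + 0.066/4)^(4 × 9)
Growth factor: (1 + 0.066/4)^36 = 1.8024606
A = $19,000.00 × 1.8024606
A = $34,246.75

A = P(1 + r/n)^(nt) = $34,246.75


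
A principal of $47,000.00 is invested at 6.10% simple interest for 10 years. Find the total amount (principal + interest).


Total amount formula: A = P(1 + rt) = P + P·r·t
Interest: I = P × r × t = $47,000.00 × 0.061 × 10 = $28,670.00
A = P + I = $47,000.00 + $28,670.00 = $75,670.00

A = P + I = P(1 + rt) = $75,670.00


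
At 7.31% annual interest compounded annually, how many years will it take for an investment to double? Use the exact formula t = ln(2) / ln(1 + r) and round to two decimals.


Doubling condition: (1 + r)^t = 2
Take ln of both sides: t × ln(1 + r) = ln(2)
t = ln(2) / ln(1 + r)
t = 0.693147 / 0.070552
t = 9.82

t = ln(2) / ln(1 + r) = 9.82 years


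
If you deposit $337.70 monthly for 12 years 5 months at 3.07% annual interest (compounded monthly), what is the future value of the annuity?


Future value of an ordinary annuity: FV = PMT × ((1 + r)^n − 1) / r
Monthly rate r = 0.0307/12 ≈ 0.00255833, n = 149
FV = $337.70 × ((1 + 0.0307/12)^149 − 1) / (0.0307/12)
FV = $337.70 × 181.100600
FV = $61,157.67

FV = PMT × ((1+r)^n - 1)/r = $61,157.67


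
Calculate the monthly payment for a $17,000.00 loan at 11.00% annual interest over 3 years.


Loan payment formula: PMT = PV × r / (1 − (1 + r)^(−n))
Monthly rate r = 0.11/12 ≈ 0.00916667, n = 36 months
Denominator: 1 − (1 + 0.11/12)^(−36) = 0.279995
PMT = $17,000.00 × (0.11/12) / 0.279995
PMT = $556.56 per month

PMT = PV × r / (1-(1+r)^(-n)) = $556.56/month


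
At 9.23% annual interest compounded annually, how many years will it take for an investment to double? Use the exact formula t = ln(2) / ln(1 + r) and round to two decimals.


Doubling condition: (1 + r)^t = 2
Take ln of both sides: t × ln(1 + r) = ln(2)
t = ln(2) / ln(1 + r)
t = 0.693147 / 0.088286
t = 7.85

t = ln(2) / ln(1 + r) = 7.85 years


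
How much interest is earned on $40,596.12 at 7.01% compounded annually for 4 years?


Compound interest earned = final amount − principal.
A = P(1 + r/n)^(nt) = $40,596.12 × (1 + 0.0701/1)^(1 × 4) = $53,233.13
Interest = A − P = $53,233.13 − $40,596.12 = $12,637.01

Interest = A - P = $12,637.01


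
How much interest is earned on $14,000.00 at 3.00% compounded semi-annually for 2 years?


Compound interest earned = final amount − principal.
A = P(1 + r/n)^(nt) = $14,000.00 × (1 + 0.03/2)^(2 × 2) = $14,859.09
Interest = A − P = $14,859.09 − $14,000.00 = $859.09

Interest = A - P = $859.09


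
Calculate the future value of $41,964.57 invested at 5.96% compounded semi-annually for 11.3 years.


Compound interest formula: A = P(1 + r/n)^(nt)
A = $41,964.57 × (1 + 0.0596/2)^(2 × 11.3)
Growth factor: (1 + 0.0596/2)^22.6 = 1.941848
A = $41,964.57 × 1.941848
A = $81,488.82

A = P(1 + r/n)^(nt) = $81,488.82


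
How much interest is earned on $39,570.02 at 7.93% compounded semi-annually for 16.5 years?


Compound interest earned = final amount − principal.
A = P(1 + r/n)^(nt) = $39,570.02 × (1 + 0.0793/2)^(2 × 16.5) = $142,771.82
Interest = A − P = $142,771.82 − $39,570.02 = $103,201.80

Interest = A - P = $103,201.80


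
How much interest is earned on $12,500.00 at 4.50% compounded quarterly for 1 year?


Compound interest earned = final amount − principal.
A = P(1 + r/n)^(nt) = $12,500.00 × (1 + 0.045/4)^(4 × 1) = $13,072.06
Interest = A − P = $13,072.06 − $12,500.00 = $572.06

Interest = A - P = $572.06


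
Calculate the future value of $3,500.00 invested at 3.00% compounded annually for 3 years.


Compound interest formula: A = P(1 + r/n)^(nt)
A = $3,500.00 × (1 + 0.03/1)^(1 × 3)
Growth factor: (1 + 0.03/1)^3 = 1.092727
A = $3,500.00 × 1.092727
A = $3,824.54

A = P(1 + r/n)^(nt) = $3,824.54


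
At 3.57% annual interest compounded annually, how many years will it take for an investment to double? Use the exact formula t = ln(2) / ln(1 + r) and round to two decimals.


Doubling condition: (1 + r)^t = 2
Take ln of both sides: t × ln(1 + r) = ln(2)
t = ln(2) / ln(1 + r)
t = 0.693147 / 0.035078
t = 19.76

t = ln(2) / ln(1 + r) = 19.76 years


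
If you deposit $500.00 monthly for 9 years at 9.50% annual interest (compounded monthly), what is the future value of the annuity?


Future value of an ordinary annuity: FV = PMT × ((1 + r)^n − 1) / r
Monthly rate r = 0.095/12 ≈ 0.00791667, n = 108
FV = $500.00 × ((1 + 0.095/12)^108 − 1) / (0.095/12)
FV = $500.00 × 169.701665
FV = $84,850.83

FV = PMT × ((1+r)^n - 1)/r = $84,850.83


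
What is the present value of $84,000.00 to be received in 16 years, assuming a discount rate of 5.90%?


Present value formula: PV = FV / (1 + r)^t
PV = $84,000.00 / (1 + 0.059)^16
PV = $84,000.00 / 2.5022769
PV = $33,569.43

PV = FV / (1 + r)^t = $33,569.43


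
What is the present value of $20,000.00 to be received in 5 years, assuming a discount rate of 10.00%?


Present value formula: PV = FV / (1 + r)^t
PV = $20,000.00 / (1 + 0.1)^5
PV = $20,000.00 / 1.610510
PV = $12,418.43

PV = FV / (1 + r)^t = $12,418.43


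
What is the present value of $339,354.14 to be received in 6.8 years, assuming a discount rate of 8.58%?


Present value formula: PV = FV / (1 + r)^t
PV = $339,354.14 / (1 + 0.0858)^6.8
PV = $339,354.14 / 1.75024519
PV = $193,889.49

PV = FV / (1 + r)^t = $193,889.49


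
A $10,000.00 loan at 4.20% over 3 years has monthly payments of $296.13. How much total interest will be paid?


Total paid over the life of the loan = PMT × n.
Total paid = $296.13 × 36 = $10,660.68
Total interest = total paid − principal = $10,660.68 − $10,000.00 = $660.68

Total interest = (PMT × n) - PV = $660.68


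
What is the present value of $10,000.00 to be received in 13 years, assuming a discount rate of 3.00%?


Present value formula: PV = FV / (1 + r)^t
PV = $10,000.00 / (1 + 0.03)^13
PV = $10,000.00 / 1.468534
PV = $6,809.51

PV = FV / (1 + r)^t = $6,809.51


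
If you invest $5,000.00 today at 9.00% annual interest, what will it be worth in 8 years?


Future value formula: FV = PV × (1 + r)^t
FV = $5,000.00 × (1 + 0.09)^8
FV = $5,000.00 × 1.9925626
FV = $9,962.81

FV = PV × (1 + r)^t = $9,962.81


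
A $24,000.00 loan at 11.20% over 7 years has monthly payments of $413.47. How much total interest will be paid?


Total paid over the life of the loan = PMT × n.
Total paid = $413.47 × 84 = $34,731.48
Total interest = total paid − principal = $34,731.48 − $24,000.00 = $10,731.48

Total interest = (PMT × n) - PV = $10,731.48


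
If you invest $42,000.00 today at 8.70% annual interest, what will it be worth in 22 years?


Future value formula: FV = PV × (1 + r)^t
FV = $42,000.00 × (1 + 0.087)^22
FV = $42,000.00 × 6.2668597
FV = $263,208.11

FV = PV × (1 + r)^t = $263,208.11


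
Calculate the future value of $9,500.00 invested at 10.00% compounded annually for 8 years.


Compound interest formula: A = P(1 + r/n)^(nt)
A = $9,500.00 × (1 + 0.1/1)^(1 × 8)
Growth factor: (1 + 0.1/1)^8 = 2.1435888
A = $9,500.00 × 2.1435888
A = $20,364.09

A = P(1 + r/n)^(nt) = $20,364.09


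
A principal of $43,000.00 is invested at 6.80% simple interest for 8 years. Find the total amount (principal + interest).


Total amount formula: A = P(1 + rt) = P + P·r·t
Interest: I = P × r × t = $43,000.00 × 0.068 × 8 = $23,392.00
A = P + I = $43,000.00 + $23,392.00 = $66,392.00

A = P + I = P(1 + rt) = $66,392.00


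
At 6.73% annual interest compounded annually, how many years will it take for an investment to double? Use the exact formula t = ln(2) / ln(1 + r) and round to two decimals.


Doubling condition: (1 + r)^t = 2
Take ln of both sides: t × ln(1 + r) = ln(2)
t = ln(2) / ln(1 + r)
t = 0.693147 / 0.065132
t = 10.64

t = ln(2) / ln(1 + r) = 10.64 years


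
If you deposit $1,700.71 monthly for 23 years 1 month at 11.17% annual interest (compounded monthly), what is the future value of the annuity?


Future value of an ordinary annuity: FV = PMT × ((1 + r)^n − 1) / r
Monthly rate r = 0.1117/12 ≈ 0.00930833, n = 277
FV = $1,700.71 × ((1 + 0.1117/12)^277 − 1) / (0.1117/12)
FV = $1,700.71 × 1291.309461
FV = $2,196,142.91

FV = PMT × ((1+r)^n - 1)/r = $2,196,142.91


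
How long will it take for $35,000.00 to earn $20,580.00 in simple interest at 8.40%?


Rearrange the simple interest formula for t:
I = P × r × t  ⇒  t = I / (P × r)
t = $20,580.00 / ($35,000.00 × 0.084)
t = 7

t = I/(P×r) = 7 years


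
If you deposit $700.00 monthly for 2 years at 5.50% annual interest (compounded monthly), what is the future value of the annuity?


Future value of an ordinary annuity: FV = PMT × ((1 + r)^n − 1) / r
Monthly rate r = 0.055/12 ≈ 0.00458333, n = 24
FV = $700.00 × ((1 + 0.055/12)^24 − 1) / (0.055/12)
FV = $700.00 × 25.308560
FV = $17,715.99

FV = PMT × ((1+r)^n - 1)/r = $17,715.99


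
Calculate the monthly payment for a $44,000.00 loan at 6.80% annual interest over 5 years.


Loan payment formula: PMT = PV × r / (1 − (1 + r)^(−n))
Monthly rate r = 0.068/12 ≈ 0.00566667, n = 60 months
Denominator: 1 − (1 + 0.068/12)^(−60) = 0.287546
PMT = $44,000.00 × (0.068/12) / 0.287546
PMT = $867.11 per month

PMT = PV × r / (1-(1+r)^(-n)) = $867.11/month


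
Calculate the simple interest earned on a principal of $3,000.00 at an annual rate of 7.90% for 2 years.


Simple interest formula: I = P × r × t
I = $3,000.00 × 0.079 × 2
I = $474.00

I = P × r × t = $474.00


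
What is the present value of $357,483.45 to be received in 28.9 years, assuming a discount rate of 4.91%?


Present value formula: PV = FV / (1 + r)^t
PV = $357,483.45 / (1 + 0.0491)^28.9
PV = $357,483.45 / 3.9958395
PV = $89,463.92

PV = FV / (1 + r)^t = $89,463.92


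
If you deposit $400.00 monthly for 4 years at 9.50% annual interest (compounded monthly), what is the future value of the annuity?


Future value of an ordinary annuity: FV = PMT × ((1 + r)^n − 1) / r
Monthly rate r = 0.095/12 ≈ 0.00791667, n = 48
FV = $400.00 × ((1 + 0.095/12)^48 − 1) / (0.095/12)
FV = $400.00 × 58.117673
FV = $23,247.07

FV = PMT × ((1+r)^n - 1)/r = $23,247.07


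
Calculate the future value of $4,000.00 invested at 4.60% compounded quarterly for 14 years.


Compound interest formula: A = P(1 + r/n)^(nt)
A = $4,000.00 × (1 + 0.046/4)^(4 × 14)
Growth factor: (1 + 0.046/4)^56 = 1.897098
A = $4,000.00 × 1.897098
A = $7,588.39

A = P(1 + r/n)^(nt) = $7,588.39


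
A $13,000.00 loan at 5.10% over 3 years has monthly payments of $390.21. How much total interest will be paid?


Total paid over the life of the loan = PMT × n.
Total paid = $390.21 × 36 = $14,047.56
Total interest = total paid − principal = $14,047.56 − $13,000.00 = $1,047.56

Total interest = (PMT × n) - PV = $1,047.56


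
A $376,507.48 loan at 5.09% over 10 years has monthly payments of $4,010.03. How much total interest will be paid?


Total paid over the life of the loan = PMT × n.
Total paid = $4,010.03 × 120 = $481,203.60
Total interest = total paid − principal = $481,203.60 − $376,507.48 = $104,696.12

Total interest = (PMT × n) - PV = $104,696.12


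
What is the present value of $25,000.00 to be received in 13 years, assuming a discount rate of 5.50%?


Present value formula: PV = FV / (1 + r)^t
PV = $25,000.00 / (1 + 0.055)^13
PV = $25,000.00 / 2.005774
PV = $12,464.02

PV = FV / (1 + r)^t = $12,464.02


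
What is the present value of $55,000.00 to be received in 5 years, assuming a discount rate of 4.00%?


Present value formula: PV = FV / (1 + r)^t
PV = $55,000.00 / (1 + 0.04)^5
PV = $55,000.00 / 1.216653
PV = $45,205.99

PV = FV / (1 + r)^t = $45,205.99


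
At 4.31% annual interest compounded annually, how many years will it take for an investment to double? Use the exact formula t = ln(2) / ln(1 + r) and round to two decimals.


Doubling condition: (1 + r)^t = 2
Take ln of both sides: t × ln(1 + r) = ln(2)
t = ln(2) / ln(1 + r)
t = 0.693147 / 0.042197
t = 16.43

t = ln(2) / ln(1 + r) = 16.43 years


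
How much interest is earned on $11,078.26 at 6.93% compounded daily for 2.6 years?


Compound interest earned = final amount − principal.
A = P(1 + r/n)^(nt) = $11,078.26 × (1 + 0.0693/365)^(365 × 2.6) = $13,265.25
Interest = A − P = $13,265.25 − $11,078.26 = $2,186.99

Interest = A - P = $2,186.99


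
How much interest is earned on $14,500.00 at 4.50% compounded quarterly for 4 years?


Compound interest earned = final amount − principal.
A = P(1 + r/n)^(nt) = $14,500.00 × (1 + 0.045/4)^(4 × 4) = $17,342.21
Interest = A − P = $17,342.21 − $14,500.00 = $2,842.21

Interest = A - P = $2,842.21


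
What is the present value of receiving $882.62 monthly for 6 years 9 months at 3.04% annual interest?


Present value of an ordinary annuity: PV = PMT × (1 − (1 + r)^(−n)) / r
Monthly rate r = 0.0304/12 ≈ 0.00253333, n = 81
PV = $882.62 × (1 − (1 + 0.0304/12)^(−81)) / (0.0304/12)
PV = $882.62 × 73.146405
PV = $64,560.48

PV = PMT × (1-(1+r)^(-n))/r = $64,560.48


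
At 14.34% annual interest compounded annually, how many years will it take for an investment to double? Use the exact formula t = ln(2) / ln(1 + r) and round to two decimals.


Doubling condition: (1 + r)^t = 2
Take ln of both sides: t × ln(1 + r) = ln(2)
t = ln(2) / ln(1 + r)
t = 0.693147 / 0.134006
t = 5.17

t = ln(2) / ln(1 + r) = 5.17 years


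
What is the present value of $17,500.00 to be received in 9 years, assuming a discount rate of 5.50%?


Present value formula: PV = FV / (1 + r)^t
PV = $17,500.00 / (1 + 0.055)^9
PV = $17,500.00 / 1.619094
PV = $10,808.51

PV = FV / (1 + r)^t = $10,808.51


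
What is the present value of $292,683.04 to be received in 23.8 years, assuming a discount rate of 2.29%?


Present value formula: PV = FV / (1 + r)^t
PV = $292,683.04 / (1 + 0.0229)^23.8
PV = $292,683.04 / 1.7140743
PV = $170,752.83

PV = FV / (1 + r)^t = $170,752.83


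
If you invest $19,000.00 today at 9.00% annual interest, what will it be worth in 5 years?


Future value formula: FV = PV × (1 + r)^t
FV = $19,000.00 × (1 + 0.09)^5
FV = $19,000.00 × 1.538624
FV = $29,233.86

FV = PV × (1 + r)^t = $29,233.86


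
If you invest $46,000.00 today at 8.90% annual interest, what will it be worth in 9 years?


Future value formula: FV = PV × (1 + r)^t
FV = $46,000.00 × (1 + 0.089)^9
FV = $46,000.00 × 2.1540259
FV = $99,085.19

FV = PV × (1 + r)^t = $99,085.19


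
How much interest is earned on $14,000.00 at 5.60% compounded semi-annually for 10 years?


Compound interest earned = final amount − principal.
A = P(1 + r/n)^(nt) = $14,000.00 × (1 + 0.056/2)^(2 × 10) = $24,321.50
Interest = A − P = $24,321.50 − $14,000.00 = $10,321.50

Interest = A - P = $10,321.50


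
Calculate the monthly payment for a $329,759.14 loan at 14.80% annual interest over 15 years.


Loan payment formula: PMT = PV × r / (1 − (1 + r)^(−n))
Monthly rate r = 0.148/12 ≈ 0.01233333, n = 180 months
Denominator: 1 − (1 + 0.148/12)^(−180) = 0.889906
PMT = $329,759.14 × (0.148/12) / 0.889906
PMT = $4,570.18 per month

PMT = PV × r / (1-(1+r)^(-n)) = $4,570.18/month


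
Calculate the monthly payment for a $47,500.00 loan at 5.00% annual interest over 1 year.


Loan payment formula: PMT = PV × r / (1 − (1 + r)^(−n))
Monthly rate r = 0.05/12 ≈ 0.00416667, n = 12 months
Denominator: 1 − (1 + 0.05/12)^(−12) = 0.04867176
PMT = $47,500.00 × (0.05/12) / 0.04867176
PMT = $4,066.36 per month

PMT = PV × r / (1-(1+r)^(-n)) = $4,066.36/month


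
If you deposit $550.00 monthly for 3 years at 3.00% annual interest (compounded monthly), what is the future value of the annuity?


Future value of an ordinary annuity: FV = PMT × ((1 + r)^n − 1) / r
Monthly rate r = 0.03/12 = 0.0025, n = 36
FV = $550.00 × ((1 + 0.03/12)^36 − 1) / (0.03/12)
FV = $550.00 × 37.620560
FV = $20,691.31

FV = PMT × ((1+r)^n - 1)/r = $20,691.31


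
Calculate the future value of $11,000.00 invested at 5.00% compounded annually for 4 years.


Compound interest formula: A = P(1 + r/n)^(nt)
A = $11,000.00 × (1 + 0.05/1)^(1 × 4)
Growth factor: (1 + 0.05/1)^4 = 1.215506
A = $11,000.00 × 1.215506
A = $13,370.57

A = P(1 + r/n)^(nt) = $13,370.57


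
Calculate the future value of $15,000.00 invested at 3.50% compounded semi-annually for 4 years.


Compound interest formula: A = P(1 + r/n)^(nt)
A = $15,000.00 × (1 + 0.035/2)^(2 × 4)
Growth factor: (1 + 0.035/2)^8 = 1.148882
A = $15,000.00 × 1.148882
A = $17,233.23

A = P(1 + r/n)^(nt) = $17,233.23


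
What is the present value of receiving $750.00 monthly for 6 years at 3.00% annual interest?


Present value of an ordinary annuity: PV = PMT × (1 − (1 + r)^(−n)) / r
Monthly rate r = 0.03/12 = 0.0025, n = 72
PV = $750.00 × (1 − (1 + 0.03/12)^(−72)) / (0.03/12)
PV = $750.00 × 65.816858
PV = $49,362.64

PV = PMT × (1-(1+r)^(-n))/r = $49,362.64


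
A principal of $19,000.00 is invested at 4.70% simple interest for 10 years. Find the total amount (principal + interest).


Total amount formula: A = P(1 + rt) = P + P·r·t
Interest: I = P × r × t = $19,000.00 × 0.047 × 10 = $8,930.00
A = P + I = $19,000.00 + $8,930.00 = $27,930.00

A = P + I = P(1 + rt) = $27,930.00


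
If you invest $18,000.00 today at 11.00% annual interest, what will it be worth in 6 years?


Future value formula: FV = PV × (1 + r)^t
FV = $18,000.00 × (1 + 0.11)^6
FV = $18,000.00 × 1.8704146
FV = $33,667.46

FV = PV × (1 + r)^t = $33,667.46


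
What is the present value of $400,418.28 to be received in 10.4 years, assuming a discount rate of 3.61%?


Present value formula: PV = FV / (1 + r)^t
PV = $400,418.28 / (1 + 0.0361)^10.4
PV = $400,418.28 / 1.44603034
PV = $276,908.63

PV = FV / (1 + r)^t = $276,908.63


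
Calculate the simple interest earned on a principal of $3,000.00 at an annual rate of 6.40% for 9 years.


Simple interest formula: I = P × r × t
I = $3,000.00 × 0.064 × 9
I = $1,728.00

I = P × r × t = $1,728.00


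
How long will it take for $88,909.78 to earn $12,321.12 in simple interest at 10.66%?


Rearrange the simple interest formula for t:
I = P × r × t  ⇒  t = I / (P × r)
t = $12,321.12 / ($88,909.78 × 0.1066)
t = 1.3

t = I/(P×r) = 1.3 years


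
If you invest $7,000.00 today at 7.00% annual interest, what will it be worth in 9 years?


Future value formula: FV = PV × (1 + r)^t
FV = $7,000.00 × (1 + 0.07)^9
FV = $7,000.00 × 1.838459
FV = $12,869.21

FV = PV × (1 + r)^t = $12,869.21


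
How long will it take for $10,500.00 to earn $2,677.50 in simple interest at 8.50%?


Rearrange the simple interest formula for t:
I = P × r × t  ⇒  t = I / (P × r)
t = $2,677.50 / ($10,500.00 × 0.085)
t = 3

t = I/(P×r) = 3 years


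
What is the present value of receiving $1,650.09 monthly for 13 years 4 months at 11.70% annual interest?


Present value of an ordinary annuity: PV = PMT × (1 − (1 + r)^(−n)) / r
Monthly rate r = 0.117/12 = 0.00975, n = 160
PV = $1,650.09 × (1 − (1 + 0.117/12)^(−160)) / (0.117/12)
PV = $1,650.09 × 80.848220
PV = $133,406.84

PV = PMT × (1-(1+r)^(-n))/r = $133,406.84


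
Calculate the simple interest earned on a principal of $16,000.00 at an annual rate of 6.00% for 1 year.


Simple interest formula: I = P × r × t
I = $16,000.00 × 0.06 × 1
I = $960.00

I = P × r × t = $960.00


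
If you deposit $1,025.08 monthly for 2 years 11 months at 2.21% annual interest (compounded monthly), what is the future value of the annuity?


Future value of an ordinary annuity: FV = PMT × ((1 + r)^n − 1) / r
Monthly rate r = 0.0221/12 ≈ 0.00184167, n = 35
FV = $1,025.08 × ((1 + 0.0221/12)^35 − 1) / (0.0221/12)
FV = $1,025.08 × 36.118321
FV = $37,024.17

FV = PMT × ((1+r)^n - 1)/r = $37,024.17


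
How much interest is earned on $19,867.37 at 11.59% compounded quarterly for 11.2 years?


Compound interest earned = final amount − principal.
A = P(1 + r/n)^(nt) = $19,867.37 × (1 + 0.1159/4)^(4 × 11.2) = $71,429.31
Interest = A − P = $71,429.31 − $19,867.37 = $51,561.94

Interest = A - P = $51,561.94


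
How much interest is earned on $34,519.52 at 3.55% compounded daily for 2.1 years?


Compound interest earned = final amount − principal.
A = P(1 + r/n)^(nt) = $34,519.52 × (1 + 0.0355/365)^(365 × 2.1) = $37,191.17
Interest = A − P = $37,191.17 − $34,519.52 = $2,671.65

Interest = A - P = $2,671.65


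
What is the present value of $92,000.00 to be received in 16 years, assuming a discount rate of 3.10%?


Present value formula: PV = FV / (1 + r)^t
PV = $92,000.00 / (1 + 0.031)^16
PV = $92,000.00 / 1.6298163
PV = $56,448.08

PV = FV / (1 + r)^t = $56,448.08


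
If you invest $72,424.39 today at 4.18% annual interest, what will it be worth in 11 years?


Future value formula: FV = PV × (1 + r)^t
FV = $72,424.39 × (1 + 0.0418)^11
FV = $72,424.39 × 1.5690178
FV = $113,635.16

FV = PV × (1 + r)^t = $113,635.16


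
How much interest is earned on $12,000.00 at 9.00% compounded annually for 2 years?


Compound interest earned = final amount − principal.
A = P(1 + r/n)^(nt) = $12,000.00 × (1 + 0.09/1)^(1 × 2) = $14,257.20
Interest = A − P = $14,257.20 − $12,000.00 = $2,257.20

Interest = A - P = $2,257.20


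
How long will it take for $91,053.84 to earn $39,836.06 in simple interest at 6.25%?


Rearrange the simple interest formula for t:
I = P × r × t  ⇒  t = I / (P × r)
t = $39,836.06 / ($91,053.84 × 0.0625)
t = 7

t = I/(P×r) = 7 years


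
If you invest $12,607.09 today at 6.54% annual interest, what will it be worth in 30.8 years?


Future value formula: FV = PV × (1 + r)^t
FV = $12,607.09 × (1 + 0.0654)^30.8
FV = $12,607.09 × 7.0370547
FV = $88,716.78

FV = PV × (1 + r)^t = $88,716.78


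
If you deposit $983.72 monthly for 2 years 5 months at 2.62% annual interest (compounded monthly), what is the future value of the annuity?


Future value of an ordinary annuity: FV = PMT × ((1 + r)^n − 1) / r
Monthly rate r = 0.0262/12 ≈ 0.00218333, n = 29
FV = $983.72 × ((1 + 0.0262/12)^29 − 1) / (0.0262/12)
FV = $983.72 × 29.904102
FV = $29,417.26

FV = PMT × ((1+r)^n - 1)/r = $29,417.26


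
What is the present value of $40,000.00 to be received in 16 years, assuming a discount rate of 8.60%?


Present value formula: PV = FV / (1 + r)^t
PV = $40,000.00 / (1 + 0.086)^16
PV = $40,000.00 / 3.743495
PV = $10,685.20

PV = FV / (1 + r)^t = $10,685.20


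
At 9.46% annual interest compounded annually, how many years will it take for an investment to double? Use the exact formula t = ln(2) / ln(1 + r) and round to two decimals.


Doubling condition: (1 + r)^t = 2
Take ln of both sides: t × ln(1 + r) = ln(2)
t = ln(2) / ln(1 + r)
t = 0.693147 / 0.090389
t = 7.67

t = ln(2) / ln(1 + r) = 7.67 years


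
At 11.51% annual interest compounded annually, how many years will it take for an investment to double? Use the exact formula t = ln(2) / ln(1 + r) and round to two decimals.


Doubling condition: (1 + r)^t = 2
Take ln of both sides: t × ln(1 + r) = ln(2)
t = ln(2) / ln(1 + r)
t = 0.693147 / 0.108944
t = 6.36

t = ln(2) / ln(1 + r) = 6.36 years


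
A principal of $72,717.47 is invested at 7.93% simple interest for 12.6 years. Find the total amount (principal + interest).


Total amount formula: A = P(1 + rt) = P + P·r·t
Interest: I = P × r × t = $72,717.47 × 0.0793 × 12.6 = $72,657.84
A = P + I = $72,717.47 + $72,657.84 = $145,375.31

A = P + I = P(1 + rt) = $145,375.31


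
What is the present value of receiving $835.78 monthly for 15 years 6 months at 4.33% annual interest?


Present value of an ordinary annuity: PV = PMT × (1 − (1 + r)^(−n)) / r
Monthly rate r = 0.0433/12 ≈ 0.00360833, n = 186
PV = $835.78 × (1 − (1 + 0.0433/12)^(−186)) / (0.0433/12)
PV = $835.78 × 135.315038
PV = $113,093.60

PV = PMT × (1-(1+r)^(-n))/r = $113,093.60


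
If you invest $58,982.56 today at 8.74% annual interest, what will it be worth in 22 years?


Future value formula: FV = PV × (1 + r)^t
FV = $58,982.56 × (1 + 0.0874)^22
FV = $58,982.56 × 6.31779065
FV = $372,639.47

FV = PV × (1 + r)^t = $372,639.47


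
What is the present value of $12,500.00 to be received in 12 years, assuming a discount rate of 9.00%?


Present value formula: PV = FV / (1 + r)^t
PV = $12,500.00 / (1 + 0.09)^12
PV = $12,500.00 / 2.812665
PV = $4,444.18

PV = FV / (1 + r)^t = $4,444.18


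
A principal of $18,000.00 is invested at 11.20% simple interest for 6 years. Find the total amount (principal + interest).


Total amount formula: A = P(1 + rt) = P + P·r·t
Interest: I = P × r × t = $18,000.00 × 0.112 × 6 = $12,096.00
A = P + I = $18,000.00 + $12,096.00 = $30,096.00

A = P + I = P(1 + rt) = $30,096.00


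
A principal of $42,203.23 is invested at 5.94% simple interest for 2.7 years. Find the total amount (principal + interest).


Total amount formula: A = P(1 + rt) = P + P·r·t
Interest: I = P × r × t = $42,203.23 × 0.0594 × 2.7 = $6,768.55
A = P + I = $42,203.23 + $6,768.55 = $48,971.78

A = P + I = P(1 + rt) = $48,971.78


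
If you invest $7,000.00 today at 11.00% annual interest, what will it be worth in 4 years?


Future value formula: FV = PV × (1 + r)^t
FV = $7,000.00 × (1 + 0.11)^4
FV = $7,000.00 × 1.518070
FV = $10,626.49

FV = PV × (1 + r)^t = $10,626.49


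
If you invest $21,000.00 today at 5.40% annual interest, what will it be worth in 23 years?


Future value formula: FV = PV × (1 + r)^t
FV = $21,000.00 × (1 + 0.054)^23
FV = $21,000.00 × 3.352232
FV = $70,396.87

FV = PV × (1 + r)^t = $70,396.87


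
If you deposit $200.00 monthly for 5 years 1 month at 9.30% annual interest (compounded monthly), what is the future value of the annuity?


Future value of an ordinary annuity: FV = PMT × ((1 + r)^n − 1) / r
Monthly rate r = 0.093/12 = 0.00775, n = 61
FV = $200.00 × ((1 + 0.093/12)^61 − 1) / (0.093/12)
FV = $200.00 × 77.610178
FV = $15,522.04

FV = PMT × ((1+r)^n - 1)/r = $15,522.04


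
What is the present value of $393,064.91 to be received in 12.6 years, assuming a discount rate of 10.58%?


Present value formula: PV = FV / (1 + r)^t
PV = $393,064.91 / (1 + 0.1058)^12.6
PV = $393,064.91 / 3.550790
PV = $110,697.88

PV = FV / (1 + r)^t = $110,697.88


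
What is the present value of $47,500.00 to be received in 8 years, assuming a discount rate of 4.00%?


Present value formula: PV = FV / (1 + r)^t
PV = $47,500.00 / (1 + 0.04)^8
PV = $47,500.00 / 1.3685691
PV = $34,707.78

PV = FV / (1 + r)^t = $34,707.78


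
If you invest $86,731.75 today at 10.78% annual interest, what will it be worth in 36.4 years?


Future value formula: FV = PV × (1 + r)^t
FV = $86,731.75 × (1 + 0.1078)^36.4
FV = $86,731.75 × 41.5330221
FV = $3,602,231.69

FV = PV × (1 + r)^t = $3,602,231.69


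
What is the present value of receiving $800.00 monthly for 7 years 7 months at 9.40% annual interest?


Present value of an ordinary annuity: PV = PMT × (1 − (1 + r)^(−n)) / r
Monthly rate r = 0.094/12 ≈ 0.00783333, n = 91
PV = $800.00 × (1 − (1 + 0.094/12)^(−91)) / (0.094/12)
PV = $800.00 × 64.8999936
PV = $51,919.99

PV = PMT × (1-(1+r)^(-n))/r = $51,919.99
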